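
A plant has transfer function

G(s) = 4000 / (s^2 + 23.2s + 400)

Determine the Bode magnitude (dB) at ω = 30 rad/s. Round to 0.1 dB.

At s = jω = j30:
quadratic: (j30)² + 23.2·j30 + 400 = -500 + j696 → |·| ≈ 856.98, ∠ ≈ 125.69°
|G| = 4000 / 856.98 ≈ 4.6676
Gain = 20 log₁₀(4.6676) ≈ 13.38 dB

13.4 dB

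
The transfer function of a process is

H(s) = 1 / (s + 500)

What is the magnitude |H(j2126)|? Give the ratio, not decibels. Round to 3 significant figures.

Substitute s = j2126:
Numerator: 1 = 1 + j0
Denominator: (j2126) + 500 = 500 + j2126
|N| = √(1² + 0²) ≈ 1, ∠N ≈ 0.00°
|D| = √(500² + 2126²) ≈ 2184, ∠D ≈ 76.77°
|H| = 1 / 2184 ≈ 0.00045788

0.000458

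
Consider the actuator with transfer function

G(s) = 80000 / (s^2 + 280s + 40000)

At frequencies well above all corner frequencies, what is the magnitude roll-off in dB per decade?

Each pole contributes −20 dB/decade at high frequency; each zero contributes +20 dB/decade.
Net: 0 zero(s) − 2 pole(s) → -40 dB/decade.

-40 dB/decade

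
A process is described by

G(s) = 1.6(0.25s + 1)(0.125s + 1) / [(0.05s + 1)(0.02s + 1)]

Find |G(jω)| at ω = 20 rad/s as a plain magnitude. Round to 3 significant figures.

14.4

At ω = 20 rad/s:
zero (1 + j20·0.25) = 1 + j5 → |·| ≈ 5.099, ∠ ≈ 78.69°
zero (1 + j20·0.125) = 1 + j2.5 → |·| ≈ 2.6926, ∠ ≈ 68.20°
pole (1 + j20·0.05) = 1 + j1 → |·| ≈ 1.4142, ∠ ≈ 45.00°
pole (1 + j20·0.02) = 1 + j0.4 → |·| ≈ 1.077, ∠ ≈ 21.80°
|G| = 1.6 · 5.099 · 2.6926 / (1.4142 · 1.077) ≈ 14.423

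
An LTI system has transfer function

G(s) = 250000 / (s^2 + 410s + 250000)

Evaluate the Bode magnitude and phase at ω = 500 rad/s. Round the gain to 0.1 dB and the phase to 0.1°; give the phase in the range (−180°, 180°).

1.7 dB, -90.0°

At s = jω = j500:
quadratic: (j500)² + 410·j500 + 250000 = 0 + j205000 → |·| ≈ 2.05e+05, ∠ ≈ 90.00°
|G| = 250000 / 2.05e+05 ≈ 1.2195
Gain = 20 log₁₀(1.2195) ≈ 1.72 dB
∠G = 0.00° − 90.00° = -90.00°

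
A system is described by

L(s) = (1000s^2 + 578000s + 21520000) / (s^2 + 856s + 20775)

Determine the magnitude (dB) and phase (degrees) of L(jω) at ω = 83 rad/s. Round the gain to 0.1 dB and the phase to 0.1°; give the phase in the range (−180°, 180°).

56.8 dB, -5.9°

Substitute s = j83:
Numerator: 1000(j83)^2 + 578000(j83) + 21520000 = 14631000 + j47974000
Denominator: (j83)^2 + 856(j83) + 20775 = 13886 + j71048
|N| = √(14631000² + 47974000²) ≈ 5.0155e+07, ∠N ≈ 73.04°
|D| = √(13886² + 71048²) ≈ 72392, ∠D ≈ 78.94°
|L| = 5.0155e+07 / 72392 ≈ 692.83
Gain = 20 log₁₀(692.83) ≈ 56.81 dB
∠L = 73.04° − 78.94° = -5.90°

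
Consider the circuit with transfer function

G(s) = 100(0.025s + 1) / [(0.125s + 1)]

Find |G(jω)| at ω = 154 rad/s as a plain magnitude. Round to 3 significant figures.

At ω = 154 rad/s:
zero (1 + j154·0.025) = 1 + j3.85 → |·| ≈ 3.9778, ∠ ≈ 75.44°
pole (1 + j154·0.125) = 1 + j19.25 → |·| ≈ 19.276, ∠ ≈ 87.03°
|G| = 100 · 3.9778 / (19.276) ≈ 20.636

20.6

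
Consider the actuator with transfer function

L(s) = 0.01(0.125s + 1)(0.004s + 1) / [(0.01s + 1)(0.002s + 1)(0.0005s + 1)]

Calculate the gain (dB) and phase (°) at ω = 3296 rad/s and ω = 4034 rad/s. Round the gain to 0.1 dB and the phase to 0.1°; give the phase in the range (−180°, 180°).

At ω = 3296 rad/s:
zero (1 + j3296·0.125) = 1 + j412 → |·| ≈ 412, ∠ ≈ 89.86°
zero (1 + j3296·0.004) = 1 + j13.184 → |·| ≈ 13.222, ∠ ≈ 85.66°
pole (1 + j3296·0.01) = 1 + j32.96 → |·| ≈ 32.975, ∠ ≈ 88.26°
pole (1 + j3296·0.002) = 1 + j6.592 → |·| ≈ 6.6674, ∠ ≈ 81.37°
pole (1 + j3296·0.0005) = 1 + j1.648 → |·| ≈ 1.9277, ∠ ≈ 58.75°
|L| = 0.01 · 412 · 13.222 / (32.975 · 6.6674 · 1.9277) ≈ 0.12853
Gain = 20 log₁₀(0.12853) ≈ -17.82 dB
∠L = (89.86° + 85.66°) − (88.26° + 81.37° + 58.75°) = -52.86°

At ω = 4034 rad/s:
zero (1 + j4034·0.125) = 1 + j504.25 → |·| ≈ 504.25, ∠ ≈ 89.89°
zero (1 + j4034·0.004) = 1 + j16.136 → |·| ≈ 16.167, ∠ ≈ 86.45°
pole (1 + j4034·0.01) = 1 + j40.34 → |·| ≈ 40.352, ∠ ≈ 88.58°
pole (1 + j4034·0.002) = 1 + j8.068 → |·| ≈ 8.1297, ∠ ≈ 82.93°
pole (1 + j4034·0.0005) = 1 + j2.017 → |·| ≈ 2.2513, ∠ ≈ 63.63°
|L| = 0.01 · 504.25 · 16.167 / (40.352 · 8.1297 · 2.2513) ≈ 0.11038
Gain = 20 log₁₀(0.11038) ≈ -19.14 dB
∠L = (89.89° + 86.45°) − (88.58° + 82.93° + 63.63°) = -58.80°

ω = 3296: -17.8 dB, -52.9°; ω = 4034: -19.1 dB, -58.8°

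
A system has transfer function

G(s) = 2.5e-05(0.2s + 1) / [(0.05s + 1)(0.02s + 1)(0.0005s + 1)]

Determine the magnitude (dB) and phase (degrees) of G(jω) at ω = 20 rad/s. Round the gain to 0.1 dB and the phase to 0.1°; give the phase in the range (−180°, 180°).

-83.4 dB, 8.6°

At ω = 20 rad/s:
zero (1 + j20·0.2) = 1 + j4 → |·| ≈ 4.1231, ∠ ≈ 75.96°
pole (1 + j20·0.05) = 1 + j1 → |·| ≈ 1.4142, ∠ ≈ 45.00°
pole (1 + j20·0.02) = 1 + j0.4 → |·| ≈ 1.077, ∠ ≈ 21.80°
pole (1 + j20·0.0005) = 1 + j0.01 → |·| ≈ 1, ∠ ≈ 0.57°
|G| = 2.5e-05 · 4.1231 / (1.4142 · 1.077 · 1) ≈ 6.7676e-05
Gain = 20 log₁₀(6.7676e-05) ≈ -83.39 dB
∠G = (75.96°) − (45.00° + 21.80° + 0.57°) = 8.59°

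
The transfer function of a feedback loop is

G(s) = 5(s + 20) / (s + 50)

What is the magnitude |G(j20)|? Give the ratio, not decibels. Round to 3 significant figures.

2.63

At s = jω = j20:
zero (s+20): 20 + j20 → |·| = √(20²+20²) = √800 ≈ 28.284, ∠ = arctan(20/20) ≈ 45.00°
pole (s+50): 50 + j20 → |·| = √(50²+20²) = √2900 ≈ 53.852, ∠ = arctan(20/50) ≈ 21.80°
|G| = 5 · 28.284 / 53.852 ≈ 2.6261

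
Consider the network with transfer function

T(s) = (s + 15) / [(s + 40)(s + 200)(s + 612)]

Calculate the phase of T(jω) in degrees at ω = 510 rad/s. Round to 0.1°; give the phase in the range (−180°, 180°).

At s = jω = j510:
zero (s+15): 15 + j510 → |·| = √(15²+510²) = √260325 ≈ 510.22, ∠ = arctan(510/15) ≈ 88.32°
pole (s+40): 40 + j510 → |·| = √(40²+510²) = √261700 ≈ 511.57, ∠ = arctan(510/40) ≈ 85.52°
pole (s+200): 200 + j510 → |·| = √(200²+510²) = √300100 ≈ 547.81, ∠ = arctan(510/200) ≈ 68.59°
pole (s+612): 612 + j510 → |·| = √(612²+510²) = √634644 ≈ 796.65, ∠ = arctan(510/612) ≈ 39.81°
∠T = 88.32° − 193.92° = -105.60°

-105.6°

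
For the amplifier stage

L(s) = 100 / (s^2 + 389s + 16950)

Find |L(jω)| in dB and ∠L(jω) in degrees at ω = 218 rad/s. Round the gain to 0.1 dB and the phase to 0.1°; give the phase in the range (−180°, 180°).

-59.1 dB, -109.8°

Substitute s = j218:
Numerator: 100 = 100 + j0
Denominator: (j218)^2 + 389(j218) + 16950 = -30574 + j84802
|N| = √(100² + 0²) ≈ 100, ∠N ≈ 0.00°
|D| = √(30574² + 84802²) ≈ 90145, ∠D ≈ 109.83°
|L| = 100 / 90145 ≈ 0.0011093
Gain = 20 log₁₀(0.0011093) ≈ -59.10 dB
∠L = 0.00° − 109.83° = -109.83°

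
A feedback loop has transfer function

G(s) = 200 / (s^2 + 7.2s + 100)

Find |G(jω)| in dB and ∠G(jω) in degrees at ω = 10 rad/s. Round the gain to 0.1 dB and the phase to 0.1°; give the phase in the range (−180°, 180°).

8.9 dB, -90.0°

At s = jω = j10:
quadratic: (j10)² + 7.2·j10 + 100 = 0 + j72 → |·| ≈ 72, ∠ ≈ 90.00°
|G| = 200 / 72 ≈ 2.7778
Gain = 20 log₁₀(2.7778) ≈ 8.87 dB
∠G = 0.00° − 90.00° = -90.00°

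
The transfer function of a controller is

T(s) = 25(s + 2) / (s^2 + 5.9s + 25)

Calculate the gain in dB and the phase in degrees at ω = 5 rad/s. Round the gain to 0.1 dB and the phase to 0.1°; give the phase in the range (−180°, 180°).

13.2 dB, -21.8°

At s = jω = j5:
zero (s+2): 2 + j5 → |·| = √(2²+5²) = √29 ≈ 5.3852, ∠ = arctan(5/2) ≈ 68.20°
quadratic: (j5)² + 5.9·j5 + 25 = 0 + j29.5 → |·| ≈ 29.5, ∠ ≈ 90.00°
|T| = 25 · 5.3852 / 29.5 ≈ 4.5637
Gain = 20 log₁₀(4.5637) ≈ 13.19 dB
∠T = 68.20° − 90.00° = -21.80°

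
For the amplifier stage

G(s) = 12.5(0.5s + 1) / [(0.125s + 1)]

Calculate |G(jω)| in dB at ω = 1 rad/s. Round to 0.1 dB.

At ω = 1 rad/s:
zero (1 + j1·0.5) = 1 + j0.5 → |·| ≈ 1.118, ∠ ≈ 26.57°
pole (1 + j1·0.125) = 1 + j0.125 → |·| ≈ 1.0078, ∠ ≈ 7.13°
|G| = 12.5 · 1.118 / (1.0078) ≈ 13.867
Gain = 20 log₁₀(13.867) ≈ 22.84 dB

22.8 dB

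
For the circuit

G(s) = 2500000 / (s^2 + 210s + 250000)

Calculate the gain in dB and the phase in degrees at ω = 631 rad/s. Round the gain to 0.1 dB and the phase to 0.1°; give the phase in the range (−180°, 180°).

At s = jω = j631:
quadratic: (j631)² + 210·j631 + 250000 = -148161 + j132510 → |·| ≈ 1.9877e+05, ∠ ≈ 138.19°
|G| = 2500000 / 1.9877e+05 ≈ 12.577
Gain = 20 log₁₀(12.577) ≈ 21.99 dB
∠G = 0.00° − 138.19° = -138.19°

22.0 dB, -138.2°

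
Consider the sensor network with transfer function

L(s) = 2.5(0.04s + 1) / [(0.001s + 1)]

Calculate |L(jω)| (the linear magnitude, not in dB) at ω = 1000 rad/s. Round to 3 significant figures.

At ω = 1000 rad/s:
zero (1 + j1000·0.04) = 1 + j40 → |·| ≈ 40.012, ∠ ≈ 88.57°
pole (1 + j1000·0.001) = 1 + j1 → |·| ≈ 1.4142, ∠ ≈ 45.00°
|L| = 2.5 · 40.012 / (1.4142) ≈ 70.733

70.7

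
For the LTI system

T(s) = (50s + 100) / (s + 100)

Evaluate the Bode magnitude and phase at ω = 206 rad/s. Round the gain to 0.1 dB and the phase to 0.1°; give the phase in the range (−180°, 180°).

Substitute s = j206:
Numerator: 50(j206) + 100 = 100 + j10300
Denominator: (j206) + 100 = 100 + j206
|N| = √(100² + 10300²) ≈ 10300, ∠N ≈ 89.44°
|D| = √(100² + 206²) ≈ 228.99, ∠D ≈ 64.11°
|T| = 10300 / 228.99 ≈ 44.98
Gain = 20 log₁₀(44.98) ≈ 33.06 dB
∠T = 89.44° − 64.11° = 25.33°

33.1 dB, 25.3°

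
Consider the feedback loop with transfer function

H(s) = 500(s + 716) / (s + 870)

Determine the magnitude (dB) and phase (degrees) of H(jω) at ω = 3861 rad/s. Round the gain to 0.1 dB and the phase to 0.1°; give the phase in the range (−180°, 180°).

At s = jω = j3861:
zero (s+716): 716 + j3861 → |·| = √(716²+3861²) = √15419977 ≈ 3926.8, ∠ = arctan(3861/716) ≈ 79.49°
pole (s+870): 870 + j3861 → |·| = √(870²+3861²) = √15664221 ≈ 3957.8, ∠ = arctan(3861/870) ≈ 77.30°
|H| = 500 · 3926.8 / 3957.8 ≈ 496.08
Gain = 20 log₁₀(496.08) ≈ 53.91 dB
∠H = 79.49° − 77.30° = 2.19°

53.9 dB, 2.2°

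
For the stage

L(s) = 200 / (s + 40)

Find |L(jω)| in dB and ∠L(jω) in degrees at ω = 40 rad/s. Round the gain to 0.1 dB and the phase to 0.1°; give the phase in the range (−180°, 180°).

At s = jω = j40:
pole (s+40): 40 + j40 → |·| = √(40²+40²) = √3200 ≈ 56.569, ∠ = arctan(40/40) ≈ 45.00°
|L| = 200 / 56.569 ≈ 3.5355
Gain = 20 log₁₀(3.5355) ≈ 10.97 dB
∠L = 0.00° − 45.00° = -45.00°

11.0 dB, -45.0°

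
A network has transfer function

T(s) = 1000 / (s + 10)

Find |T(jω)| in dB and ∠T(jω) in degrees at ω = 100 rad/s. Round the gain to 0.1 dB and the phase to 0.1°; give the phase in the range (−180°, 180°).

20.0 dB, -84.3°

At s = jω = j100:
pole (s+10): 10 + j100 → |·| = √(10²+100²) = √10100 ≈ 100.5, ∠ = arctan(100/10) ≈ 84.29°
|T| = 1000 / 100.5 ≈ 9.9502
Gain = 20 log₁₀(9.9502) ≈ 19.96 dB
∠T = 0.00° − 84.29° = -84.29°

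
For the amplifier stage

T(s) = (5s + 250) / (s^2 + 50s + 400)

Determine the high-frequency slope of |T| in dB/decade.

Each pole contributes −20 dB/decade at high frequency; each zero contributes +20 dB/decade.
Net: 1 zero(s) − 2 pole(s) → -20 dB/decade.

-20 dB/decade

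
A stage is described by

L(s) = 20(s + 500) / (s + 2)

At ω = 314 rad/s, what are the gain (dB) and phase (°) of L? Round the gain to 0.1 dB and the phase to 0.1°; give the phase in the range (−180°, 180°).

31.5 dB, -57.5°

At s = jω = j314:
zero (s+500): 500 + j314 → |·| = √(500²+314²) = √348596 ≈ 590.42, ∠ = arctan(314/500) ≈ 32.13°
pole (s+2): 2 + j314 → |·| = √(2²+314²) = √98600 ≈ 314.01, ∠ = arctan(314/2) ≈ 89.64°
|L| = 20 · 590.42 / 314.01 ≈ 37.605
Gain = 20 log₁₀(37.605) ≈ 31.50 dB
∠L = 32.13° − 89.64° = -57.51°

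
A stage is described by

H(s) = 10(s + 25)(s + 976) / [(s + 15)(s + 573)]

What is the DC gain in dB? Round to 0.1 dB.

29.1 dB

H(0) = 10·25·976 / (15·573) ≈ 28.389
20 log₁₀(28.389) ≈ 29.06 dB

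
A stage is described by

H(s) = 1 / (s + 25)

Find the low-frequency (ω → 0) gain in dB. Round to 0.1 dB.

-28.0 dB

H(0) = 1 / (25) = 0.04
20 log₁₀(0.04) ≈ -27.96 dB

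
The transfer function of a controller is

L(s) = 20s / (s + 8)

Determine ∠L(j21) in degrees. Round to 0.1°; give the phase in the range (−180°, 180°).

20.9°

At s = jω = j21:
zero at origin: s = j21 → |·| = 21, ∠ = 90.00°
pole (s+8): 8 + j21 → |·| = √(8²+21²) = √505 ≈ 22.472, ∠ = arctan(21/8) ≈ 69.15°
∠L = 90.00° − 69.15° = 20.85°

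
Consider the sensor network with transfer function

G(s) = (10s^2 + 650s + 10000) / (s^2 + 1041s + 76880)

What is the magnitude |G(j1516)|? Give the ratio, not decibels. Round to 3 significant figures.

8.44

Substitute s = j1516:
Numerator: 10(j1516)^2 + 650(j1516) + 10000 = -22972560 + j985400
Denominator: (j1516)^2 + 1041(j1516) + 76880 = -2221376 + j1578156
|N| = √(22972560² + 985400²) ≈ 2.2994e+07, ∠N ≈ 177.54°
|D| = √(2221376² + 1578156²) ≈ 2.7249e+06, ∠D ≈ 144.61°
|G| = 2.2994e+07 / 2.7249e+06 ≈ 8.4385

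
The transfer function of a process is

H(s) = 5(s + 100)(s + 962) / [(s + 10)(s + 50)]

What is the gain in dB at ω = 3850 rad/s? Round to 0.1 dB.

14.2 dB

At s = jω = j3850:
zero (s+100): 100 + j3850 → |·| = √(100²+3850²) = √14832500 ≈ 3851.3, ∠ = arctan(3850/100) ≈ 88.51°
zero (s+962): 962 + j3850 → |·| = √(962²+3850²) = √15747944 ≈ 3968.4, ∠ = arctan(3850/962) ≈ 75.97°
pole (s+10): 10 + j3850 → |·| = √(10²+3850²) = √14822600 ≈ 3850, ∠ = arctan(3850/10) ≈ 89.85°
pole (s+50): 50 + j3850 → |·| = √(50²+3850²) = √14825000 ≈ 3850.3, ∠ = arctan(3850/50) ≈ 89.26°
|H| = 5 · 1.5283e+07 / 1.4824e+07 ≈ 5.1548
Gain = 20 log₁₀(5.1548) ≈ 14.24 dB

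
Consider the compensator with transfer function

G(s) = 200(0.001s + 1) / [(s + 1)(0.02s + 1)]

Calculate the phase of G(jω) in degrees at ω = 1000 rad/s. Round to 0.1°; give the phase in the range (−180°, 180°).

-132.1°

At ω = 1000 rad/s:
zero (1 + j1000·0.001) = 1 + j1 → |·| ≈ 1.4142, ∠ ≈ 45.00°
pole (1 + j1000·1) = 1 + j1000 → |·| ≈ 1000, ∠ ≈ 89.94°
pole (1 + j1000·0.02) = 1 + j20 → |·| ≈ 20.025, ∠ ≈ 87.14°
∠G = (45.00°) − (89.94° + 87.14°) = -132.08°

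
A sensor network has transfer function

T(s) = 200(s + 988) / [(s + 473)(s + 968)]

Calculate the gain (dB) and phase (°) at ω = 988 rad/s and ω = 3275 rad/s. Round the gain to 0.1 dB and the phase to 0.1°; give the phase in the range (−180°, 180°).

At s = jω = j988:
zero (s+988): 988 + j988 → |·| = √(988²+988²) = √1952288 ≈ 1397.2, ∠ = arctan(988/988) ≈ 45.00°
pole (s+473): 473 + j988 → |·| = √(473²+988²) = √1199873 ≈ 1095.4, ∠ = arctan(988/473) ≈ 64.42°
pole (s+968): 968 + j988 → |·| = √(968²+988²) = √1913168 ≈ 1383.2, ∠ = arctan(988/968) ≈ 45.59°
|T| = 200 · 1397.2 / 1.5152e+06 ≈ 0.18442
Gain = 20 log₁₀(0.18442) ≈ -14.68 dB
∠T = 45.00° − 110.01° = -65.01°

At s = jω = j3275:
zero (s+988): 988 + j3275 → |·| = √(988²+3275²) = √11701769 ≈ 3420.8, ∠ = arctan(3275/988) ≈ 73.21°
pole (s+473): 473 + j3275 → |·| = √(473²+3275²) = √10949354 ≈ 3309, ∠ = arctan(3275/473) ≈ 81.78°
pole (s+968): 968 + j3275 → |·| = √(968²+3275²) = √11662649 ≈ 3415.1, ∠ = arctan(3275/968) ≈ 73.53°
|T| = 200 · 3420.8 / 1.1301e+07 ≈ 0.06054
Gain = 20 log₁₀(0.06054) ≈ -24.36 dB
∠T = 73.21° − 155.31° = -82.10°

ω = 988: -14.7 dB, -65.0°; ω = 3275: -24.4 dB, -82.1°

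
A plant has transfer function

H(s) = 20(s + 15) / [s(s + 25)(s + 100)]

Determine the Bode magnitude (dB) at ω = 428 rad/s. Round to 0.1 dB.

-79.5 dB

At s = jω = j428:
zero (s+15): 15 + j428 → |·| = √(15²+428²) = √183409 ≈ 428.26, ∠ = arctan(428/15) ≈ 87.99°
pole (s+25): 25 + j428 → |·| = √(25²+428²) = √183809 ≈ 428.73, ∠ = arctan(428/25) ≈ 86.66°
pole (s+100): 100 + j428 → |·| = √(100²+428²) = √193184 ≈ 439.53, ∠ = arctan(428/100) ≈ 76.85°
pole at origin: |s| = 428, ∠ = 90.00° (in denominator)
|H| = 20 · 428.26 / 8.0652e+07 ≈ 0.0001062
Gain = 20 log₁₀(0.0001062) ≈ -79.48 dB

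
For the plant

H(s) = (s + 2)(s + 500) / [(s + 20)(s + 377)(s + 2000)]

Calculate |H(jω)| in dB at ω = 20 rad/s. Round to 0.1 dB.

At s = jω = j20:
zero (s+2): 2 + j20 → |·| = √(2²+20²) = √404 ≈ 20.1, ∠ = arctan(20/2) ≈ 84.29°
zero (s+500): 500 + j20 → |·| = √(500²+20²) = √250400 ≈ 500.4, ∠ = arctan(20/500) ≈ 2.29°
pole (s+20): 20 + j20 → |·| = √(20²+20²) = √800 ≈ 28.284, ∠ = arctan(20/20) ≈ 45.00°
pole (s+377): 377 + j20 → |·| = √(377²+20²) = √142529 ≈ 377.53, ∠ = arctan(20/377) ≈ 3.04°
pole (s+2000): 2000 + j20 → |·| = √(2000²+20²) = √4000400 ≈ 2000.1, ∠ = arctan(20/2000) ≈ 0.57°
|H| = 1 · 10058 / 2.1357e+07 ≈ 0.00047095
Gain = 20 log₁₀(0.00047095) ≈ -66.54 dB

-66.5 dB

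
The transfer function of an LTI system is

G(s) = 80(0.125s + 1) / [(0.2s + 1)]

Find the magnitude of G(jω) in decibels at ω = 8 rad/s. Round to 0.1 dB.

At ω = 8 rad/s:
zero (1 + j8·0.125) = 1 + j1 → |·| ≈ 1.4142, ∠ ≈ 45.00°
pole (1 + j8·0.2) = 1 + j1.6 → |·| ≈ 1.8868, ∠ ≈ 57.99°
|G| = 80 · 1.4142 / (1.8868) ≈ 59.962
Gain = 20 log₁₀(59.962) ≈ 35.56 dB

35.6 dB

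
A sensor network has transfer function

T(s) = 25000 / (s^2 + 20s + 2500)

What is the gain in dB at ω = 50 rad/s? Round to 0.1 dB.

28.0 dB

At s = jω = j50:
quadratic: (j50)² + 20·j50 + 2500 = 0 + j1000 → |·| ≈ 1000, ∠ ≈ 90.00°
|T| = 25000 / 1000 ≈ 25
Gain = 20 log₁₀(25) ≈ 27.96 dB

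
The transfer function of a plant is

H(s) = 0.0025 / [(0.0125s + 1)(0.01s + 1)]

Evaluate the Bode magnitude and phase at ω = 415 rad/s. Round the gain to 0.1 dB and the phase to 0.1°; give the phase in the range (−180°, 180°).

At ω = 415 rad/s:
pole (1 + j415·0.0125) = 1 + j5.1875 → |·| ≈ 5.283, ∠ ≈ 79.09°
pole (1 + j415·0.01) = 1 + j4.15 → |·| ≈ 4.2688, ∠ ≈ 76.45°
|H| = 0.0025 · 1 / (5.283 · 4.2688) ≈ 0.00011085
Gain = 20 log₁₀(0.00011085) ≈ -79.11 dB
∠H = (0°) − (79.09° + 76.45°) = -155.54°

-79.1 dB, -155.5°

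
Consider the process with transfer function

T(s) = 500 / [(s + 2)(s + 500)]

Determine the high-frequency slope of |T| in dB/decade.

Each pole contributes −20 dB/decade at high frequency; each zero contributes +20 dB/decade.
Net: 0 zero(s) − 2 pole(s) → -40 dB/decade.

-40 dB/decade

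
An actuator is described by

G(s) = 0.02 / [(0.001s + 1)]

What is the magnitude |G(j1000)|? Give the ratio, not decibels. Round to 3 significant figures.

0.0141

At ω = 1000 rad/s:
pole (1 + j1000·0.001) = 1 + j1 → |·| ≈ 1.4142, ∠ ≈ 45.00°
|G| = 0.02 · 1 / (1.4142) ≈ 0.014142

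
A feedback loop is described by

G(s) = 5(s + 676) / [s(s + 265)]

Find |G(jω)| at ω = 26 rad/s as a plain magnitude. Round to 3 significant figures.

0.489

At s = jω = j26:
zero (s+676): 676 + j26 → |·| = √(676²+26²) = √457652 ≈ 676.5, ∠ = arctan(26/676) ≈ 2.20°
pole (s+265): 265 + j26 → |·| = √(265²+26²) = √70901 ≈ 266.27, ∠ = arctan(26/265) ≈ 5.60°
pole at origin: |s| = 26, ∠ = 90.00° (in denominator)
|G| = 5 · 676.5 / 6923 ≈ 0.48859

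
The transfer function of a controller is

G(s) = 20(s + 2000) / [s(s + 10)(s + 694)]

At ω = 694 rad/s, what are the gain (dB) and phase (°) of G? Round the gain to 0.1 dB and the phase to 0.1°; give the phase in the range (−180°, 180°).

-81.0 dB, 155.0°

At s = jω = j694:
zero (s+2000): 2000 + j694 → |·| = √(2000²+694²) = √4481636 ≈ 2117, ∠ = arctan(694/2000) ≈ 19.14°
pole (s+10): 10 + j694 → |·| = √(10²+694²) = √481736 ≈ 694.07, ∠ = arctan(694/10) ≈ 89.17°
pole (s+694): 694 + j694 → |·| = √(694²+694²) = √963272 ≈ 981.46, ∠ = arctan(694/694) ≈ 45.00°
pole at origin: |s| = 694, ∠ = 90.00° (in denominator)
|G| = 20 · 2117 / 4.7275e+08 ≈ 8.9561e-05
Gain = 20 log₁₀(8.9561e-05) ≈ -80.96 dB
∠G = 19.14° − 224.17° = -205.03° ≡ 154.97° (principal value)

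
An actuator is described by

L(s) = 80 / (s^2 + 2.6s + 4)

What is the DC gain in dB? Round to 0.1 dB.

26.0 dB

L(0) = 80 / 4 = 20
20 log₁₀(20) ≈ 26.02 dB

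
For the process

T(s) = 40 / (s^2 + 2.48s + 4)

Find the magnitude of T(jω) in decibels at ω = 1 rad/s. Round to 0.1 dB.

20.2 dB

At s = jω = j1:
quadratic: (j1)² + 2.48·j1 + 4 = 3 + j2.48 → |·| ≈ 3.8924, ∠ ≈ 39.58°
|T| = 40 / 3.8924 ≈ 10.276
Gain = 20 log₁₀(10.276) ≈ 20.24 dB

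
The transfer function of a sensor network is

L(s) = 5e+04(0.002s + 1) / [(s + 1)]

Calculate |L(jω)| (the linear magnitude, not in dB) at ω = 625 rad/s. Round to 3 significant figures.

128

At ω = 625 rad/s:
zero (1 + j625·0.002) = 1 + j1.25 → |·| ≈ 1.6008, ∠ ≈ 51.34°
pole (1 + j625·1) = 1 + j625 → |·| ≈ 625, ∠ ≈ 89.91°
|L| = 5e+04 · 1.6008 / (625) ≈ 128.06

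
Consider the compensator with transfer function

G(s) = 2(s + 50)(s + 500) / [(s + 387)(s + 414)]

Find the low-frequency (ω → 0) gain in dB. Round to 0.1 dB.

-10.1 dB

G(0) = 2·50·500 / (387·414) ≈ 0.31207
20 log₁₀(0.31207) ≈ -10.11 dB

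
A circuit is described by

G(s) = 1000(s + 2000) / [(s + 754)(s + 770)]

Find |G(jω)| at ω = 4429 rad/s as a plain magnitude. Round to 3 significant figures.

At s = jω = j4429:
zero (s+2000): 2000 + j4429 → |·| = √(2000²+4429²) = √23616041 ≈ 4859.6, ∠ = arctan(4429/2000) ≈ 65.70°
pole (s+754): 754 + j4429 → |·| = √(754²+4429²) = √20184557 ≈ 4492.7, ∠ = arctan(4429/754) ≈ 80.34°
pole (s+770): 770 + j4429 → |·| = √(770²+4429²) = √20208941 ≈ 4495.4, ∠ = arctan(4429/770) ≈ 80.14°
|G| = 1000 · 4859.6 / 2.0196e+07 ≈ 0.24062

0.241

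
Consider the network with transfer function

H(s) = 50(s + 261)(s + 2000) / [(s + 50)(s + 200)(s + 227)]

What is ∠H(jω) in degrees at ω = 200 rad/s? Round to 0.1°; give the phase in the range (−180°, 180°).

At s = jω = j200:
zero (s+261): 261 + j200 → |·| = √(261²+200²) = √108121 ≈ 328.82, ∠ = arctan(200/261) ≈ 37.46°
zero (s+2000): 2000 + j200 → |·| = √(2000²+200²) = √4040000 ≈ 2010, ∠ = arctan(200/2000) ≈ 5.71°
pole (s+50): 50 + j200 → |·| = √(50²+200²) = √42500 ≈ 206.16, ∠ = arctan(200/50) ≈ 75.96°
pole (s+200): 200 + j200 → |·| = √(200²+200²) = √80000 ≈ 282.84, ∠ = arctan(200/200) ≈ 45.00°
pole (s+227): 227 + j200 → |·| = √(227²+200²) = √91529 ≈ 302.54, ∠ = arctan(200/227) ≈ 41.38°
∠H = 43.17° − 162.34° = -119.17°

-119.2°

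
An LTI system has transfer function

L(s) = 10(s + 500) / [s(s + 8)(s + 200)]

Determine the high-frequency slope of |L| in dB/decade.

-40 dB/decade

Each pole contributes −20 dB/decade at high frequency; each zero contributes +20 dB/decade.
Net: 1 zero(s) − 3 pole(s) → -40 dB/decade.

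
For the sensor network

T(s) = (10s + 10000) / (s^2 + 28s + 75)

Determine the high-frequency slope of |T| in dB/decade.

-20 dB/decade

Each pole contributes −20 dB/decade at high frequency; each zero contributes +20 dB/decade.
Net: 1 zero(s) − 2 pole(s) → -20 dB/decade.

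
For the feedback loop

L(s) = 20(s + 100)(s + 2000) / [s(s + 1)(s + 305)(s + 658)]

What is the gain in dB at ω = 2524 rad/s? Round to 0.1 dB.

-108.3 dB

At s = jω = j2524:
zero (s+100): 100 + j2524 → |·| = √(100²+2524²) = √6380576 ≈ 2526, ∠ = arctan(2524/100) ≈ 87.73°
zero (s+2000): 2000 + j2524 → |·| = √(2000²+2524²) = √10370576 ≈ 3220.3, ∠ = arctan(2524/2000) ≈ 51.61°
pole (s+1): 1 + j2524 → |·| = √(1²+2524²) = √6370577 ≈ 2524, ∠ = arctan(2524/1) ≈ 89.98°
pole (s+305): 305 + j2524 → |·| = √(305²+2524²) = √6463601 ≈ 2542.4, ∠ = arctan(2524/305) ≈ 83.11°
pole (s+658): 658 + j2524 → |·| = √(658²+2524²) = √6803540 ≈ 2608.4, ∠ = arctan(2524/658) ≈ 75.39°
pole at origin: |s| = 2524, ∠ = 90.00° (in denominator)
|L| = 20 · 8.1345e+06 / 4.2247e+13 ≈ 3.8509e-06
Gain = 20 log₁₀(3.8509e-06) ≈ -108.29 dB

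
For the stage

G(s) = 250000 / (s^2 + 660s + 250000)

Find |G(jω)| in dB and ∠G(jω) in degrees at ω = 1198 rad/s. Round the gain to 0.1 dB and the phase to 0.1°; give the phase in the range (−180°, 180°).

At s = jω = j1198:
quadratic: (j1198)² + 660·j1198 + 250000 = -1185204 + j790680 → |·| ≈ 1.4247e+06, ∠ ≈ 146.29°
|G| = 250000 / 1.4247e+06 ≈ 0.17548
Gain = 20 log₁₀(0.17548) ≈ -15.12 dB
∠G = 0.00° − 146.29° = -146.29°

-15.1 dB, -146.3°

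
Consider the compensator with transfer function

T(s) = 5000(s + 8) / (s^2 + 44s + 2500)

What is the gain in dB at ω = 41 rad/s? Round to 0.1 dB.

40.5 dB

At s = jω = j41:
zero (s+8): 8 + j41 → |·| = √(8²+41²) = √1745 ≈ 41.773, ∠ = arctan(41/8) ≈ 78.96°
quadratic: (j41)² + 44·j41 + 2500 = 819 + j1804 → |·| ≈ 1981.2, ∠ ≈ 65.58°
|T| = 5000 · 41.773 / 1981.2 ≈ 105.42
Gain = 20 log₁₀(105.42) ≈ 40.46 dB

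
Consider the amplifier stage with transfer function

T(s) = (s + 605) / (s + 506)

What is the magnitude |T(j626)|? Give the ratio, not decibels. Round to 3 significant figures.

1.08

Substitute s = j626:
Numerator: (j626) + 605 = 605 + j626
Denominator: (j626) + 506 = 506 + j626
|N| = √(605² + 626²) ≈ 870.58, ∠N ≈ 45.98°
|D| = √(506² + 626²) ≈ 804.93, ∠D ≈ 51.05°
|T| = 870.58 / 804.93 ≈ 1.0816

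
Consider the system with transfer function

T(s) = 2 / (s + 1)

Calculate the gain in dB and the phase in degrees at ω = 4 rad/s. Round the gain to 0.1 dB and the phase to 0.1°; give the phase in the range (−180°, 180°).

At s = jω = j4:
pole (s+1): 1 + j4 → |·| = √(1²+4²) = √17 ≈ 4.1231, ∠ = arctan(4/1) ≈ 75.96°
|T| = 2 / 4.1231 ≈ 0.48507
Gain = 20 log₁₀(0.48507) ≈ -6.28 dB
∠T = 0.00° − 75.96° = -75.96°

-6.3 dB, -76.0°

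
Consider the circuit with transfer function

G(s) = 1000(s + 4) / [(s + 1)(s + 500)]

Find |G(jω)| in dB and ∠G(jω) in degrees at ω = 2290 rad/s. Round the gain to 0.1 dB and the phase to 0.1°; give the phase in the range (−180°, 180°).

At s = jω = j2290:
zero (s+4): 4 + j2290 → |·| = √(4²+2290²) = √5244116 ≈ 2290, ∠ = arctan(2290/4) ≈ 89.90°
pole (s+1): 1 + j2290 → |·| = √(1²+2290²) = √5244101 ≈ 2290, ∠ = arctan(2290/1) ≈ 89.97°
pole (s+500): 500 + j2290 → |·| = √(500²+2290²) = √5494100 ≈ 2343.9, ∠ = arctan(2290/500) ≈ 77.68°
|G| = 1000 · 2290 / 5.3675e+06 ≈ 0.42664
Gain = 20 log₁₀(0.42664) ≈ -7.40 dB
∠G = 89.90° − 167.65° = -77.75°

-7.4 dB, -77.8°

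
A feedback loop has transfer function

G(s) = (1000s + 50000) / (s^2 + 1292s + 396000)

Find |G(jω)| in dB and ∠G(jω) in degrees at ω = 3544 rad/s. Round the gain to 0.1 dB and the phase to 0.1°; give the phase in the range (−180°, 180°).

-11.3 dB, -70.2°

Substitute s = j3544:
Numerator: 1000(j3544) + 50000 = 50000 + j3544000
Denominator: (j3544)^2 + 1292(j3544) + 396000 = -12163936 + j4578848
|N| = √(50000² + 3544000²) ≈ 3.5444e+06, ∠N ≈ 89.19°
|D| = √(12163936² + 4578848²) ≈ 1.2997e+07, ∠D ≈ 159.37°
|G| = 3.5444e+06 / 1.2997e+07 ≈ 0.27271
Gain = 20 log₁₀(0.27271) ≈ -11.29 dB
∠G = 89.19° − 159.37° = -70.18°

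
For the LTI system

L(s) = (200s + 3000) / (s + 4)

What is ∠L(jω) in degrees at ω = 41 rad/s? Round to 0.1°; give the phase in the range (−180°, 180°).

-14.5°

Substitute s = j41:
Numerator: 200(j41) + 3000 = 3000 + j8200
Denominator: (j41) + 4 = 4 + j41
|N| = √(3000² + 8200²) ≈ 8731.6, ∠N ≈ 69.90°
|D| = √(4² + 41²) ≈ 41.195, ∠D ≈ 84.43°
∠L = 69.90° − 84.43° = -14.53°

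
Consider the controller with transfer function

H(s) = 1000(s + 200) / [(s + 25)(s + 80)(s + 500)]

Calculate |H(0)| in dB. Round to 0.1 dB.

-14.0 dB

H(0) = 1000·200 / (25·80·500) = 0.2
20 log₁₀(0.2) ≈ -13.98 dB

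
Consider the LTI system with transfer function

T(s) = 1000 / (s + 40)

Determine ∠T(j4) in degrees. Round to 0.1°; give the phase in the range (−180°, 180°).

-5.7°

Substitute s = j4:
Numerator: 1000 = 1000 + j0
Denominator: (j4) + 40 = 40 + j4
|N| = √(1000² + 0²) ≈ 1000, ∠N ≈ 0.00°
|D| = √(40² + 4²) ≈ 40.2, ∠D ≈ 5.71°
∠T = 0.00° − 5.71° = -5.71°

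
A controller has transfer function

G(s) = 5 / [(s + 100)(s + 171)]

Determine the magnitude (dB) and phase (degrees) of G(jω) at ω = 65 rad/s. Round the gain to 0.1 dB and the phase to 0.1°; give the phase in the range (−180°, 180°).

-72.8 dB, -53.8°

At s = jω = j65:
pole (s+100): 100 + j65 → |·| = √(100²+65²) = √14225 ≈ 119.27, ∠ = arctan(65/100) ≈ 33.02°
pole (s+171): 171 + j65 → |·| = √(171²+65²) = √33466 ≈ 182.94, ∠ = arctan(65/171) ≈ 20.81°
|G| = 5 / 21819 ≈ 0.00022916
Gain = 20 log₁₀(0.00022916) ≈ -72.80 dB
∠G = 0.00° − 53.83° = -53.83°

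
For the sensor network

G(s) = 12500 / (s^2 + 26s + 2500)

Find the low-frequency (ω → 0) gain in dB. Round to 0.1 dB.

G(0) = 12500 / 2500 = 5
20 log₁₀(5) ≈ 13.98 dB

14.0 dB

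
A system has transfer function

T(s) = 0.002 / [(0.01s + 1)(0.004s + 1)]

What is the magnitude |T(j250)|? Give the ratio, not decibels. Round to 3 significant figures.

At ω = 250 rad/s:
pole (1 + j250·0.01) = 1 + j2.5 → |·| ≈ 2.6926, ∠ ≈ 68.20°
pole (1 + j250·0.004) = 1 + j1 → |·| ≈ 1.4142, ∠ ≈ 45.00°
|T| = 0.002 · 1 / (2.6926 · 1.4142) ≈ 0.00052523

0.000525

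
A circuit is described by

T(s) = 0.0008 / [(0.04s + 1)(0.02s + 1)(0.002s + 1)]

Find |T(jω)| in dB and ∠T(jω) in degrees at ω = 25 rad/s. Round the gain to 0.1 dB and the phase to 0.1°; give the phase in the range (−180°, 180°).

-65.9 dB, -74.4°

At ω = 25 rad/s:
pole (1 + j25·0.04) = 1 + j1 → |·| ≈ 1.4142, ∠ ≈ 45.00°
pole (1 + j25·0.02) = 1 + j0.5 → |·| ≈ 1.118, ∠ ≈ 26.57°
pole (1 + j25·0.002) = 1 + j0.05 → |·| ≈ 1.0012, ∠ ≈ 2.86°
|T| = 0.0008 · 1 / (1.4142 · 1.118 · 1.0012) ≈ 0.00050538
Gain = 20 log₁₀(0.00050538) ≈ -65.93 dB
∠T = (0°) − (45.00° + 26.57° + 2.86°) = -74.43°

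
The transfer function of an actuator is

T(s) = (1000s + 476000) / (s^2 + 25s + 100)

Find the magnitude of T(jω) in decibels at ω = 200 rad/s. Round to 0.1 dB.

22.2 dB

Substitute s = j200:
Numerator: 1000(j200) + 476000 = 476000 + j200000
Denominator: (j200)^2 + 25(j200) + 100 = -39900 + j5000
|N| = √(476000² + 200000²) ≈ 5.1631e+05, ∠N ≈ 22.79°
|D| = √(39900² + 5000²) ≈ 40212, ∠D ≈ 172.86°
|T| = 5.1631e+05 / 40212 ≈ 12.84
Gain = 20 log₁₀(12.84) ≈ 22.17 dB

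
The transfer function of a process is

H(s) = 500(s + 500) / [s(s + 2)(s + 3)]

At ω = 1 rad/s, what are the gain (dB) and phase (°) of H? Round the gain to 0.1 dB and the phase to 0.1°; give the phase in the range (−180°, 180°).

At s = jω = j1:
zero (s+500): 500 + j1 → |·| = √(500²+1²) = √250001 ≈ 500, ∠ = arctan(1/500) ≈ 0.11°
pole (s+2): 2 + j1 → |·| = √(2²+1²) = √5 ≈ 2.2361, ∠ = arctan(1/2) ≈ 26.57°
pole (s+3): 3 + j1 → |·| = √(3²+1²) = √10 ≈ 3.1623, ∠ = arctan(1/3) ≈ 18.43°
pole at origin: |s| = 1, ∠ = 90.00° (in denominator)
|H| = 500 · 500 / 7.0712 ≈ 35355
Gain = 20 log₁₀(35355) ≈ 90.97 dB
∠H = 0.11° − 135.00° = -134.89°

91.0 dB, -134.9°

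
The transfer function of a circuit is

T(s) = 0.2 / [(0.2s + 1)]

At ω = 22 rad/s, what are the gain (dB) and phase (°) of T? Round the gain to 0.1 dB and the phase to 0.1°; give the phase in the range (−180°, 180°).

-27.1 dB, -77.2°

At ω = 22 rad/s:
pole (1 + j22·0.2) = 1 + j4.4 → |·| ≈ 4.5122, ∠ ≈ 77.20°
|T| = 0.2 · 1 / (4.5122) ≈ 0.044324
Gain = 20 log₁₀(0.044324) ≈ -27.07 dB
∠T = (0°) − (77.20°) = -77.20°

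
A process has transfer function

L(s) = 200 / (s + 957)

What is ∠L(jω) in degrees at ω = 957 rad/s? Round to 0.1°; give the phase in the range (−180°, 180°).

At s = jω = j957:
pole (s+957): 957 + j957 → |·| = √(957²+957²) = √1831698 ≈ 1353.4, ∠ = arctan(957/957) ≈ 45.00°
∠L = 0.00° − 45.00° = -45.00°

-45.0°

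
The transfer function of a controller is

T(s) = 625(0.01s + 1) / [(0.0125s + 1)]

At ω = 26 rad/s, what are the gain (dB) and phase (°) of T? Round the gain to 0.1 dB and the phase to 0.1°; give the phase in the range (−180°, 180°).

At ω = 26 rad/s:
zero (1 + j26·0.01) = 1 + j0.26 → |·| ≈ 1.0332, ∠ ≈ 14.57°
pole (1 + j26·0.0125) = 1 + j0.325 → |·| ≈ 1.0515, ∠ ≈ 18.00°
|T| = 625 · 1.0332 / (1.0515) ≈ 614.12
Gain = 20 log₁₀(614.12) ≈ 55.77 dB
∠T = (14.57°) − (18.00°) = -3.43°

55.8 dB, -3.4°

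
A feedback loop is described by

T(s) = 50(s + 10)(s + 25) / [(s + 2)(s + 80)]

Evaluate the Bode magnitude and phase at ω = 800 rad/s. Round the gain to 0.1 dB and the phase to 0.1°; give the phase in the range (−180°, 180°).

At s = jω = j800:
zero (s+10): 10 + j800 → |·| = √(10²+800²) = √640100 ≈ 800.06, ∠ = arctan(800/10) ≈ 89.28°
zero (s+25): 25 + j800 → |·| = √(25²+800²) = √640625 ≈ 800.39, ∠ = arctan(800/25) ≈ 88.21°
pole (s+2): 2 + j800 → |·| = √(2²+800²) = √640004 ≈ 800, ∠ = arctan(800/2) ≈ 89.86°
pole (s+80): 80 + j800 → |·| = √(80²+800²) = √646400 ≈ 803.99, ∠ = arctan(800/80) ≈ 84.29°
|T| = 50 · 6.4036e+05 / 6.4319e+05 ≈ 49.78
Gain = 20 log₁₀(49.78) ≈ 33.94 dB
∠T = 177.49° − 174.15° = 3.34°

33.9 dB, 3.3°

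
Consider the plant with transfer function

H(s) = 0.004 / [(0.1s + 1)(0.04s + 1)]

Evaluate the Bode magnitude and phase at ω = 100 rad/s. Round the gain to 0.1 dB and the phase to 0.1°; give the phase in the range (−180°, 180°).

-80.3 dB, -160.3°

At ω = 100 rad/s:
pole (1 + j100·0.1) = 1 + j10 → |·| ≈ 10.05, ∠ ≈ 84.29°
pole (1 + j100·0.04) = 1 + j4 → |·| ≈ 4.1231, ∠ ≈ 75.96°
|H| = 0.004 · 1 / (10.05 · 4.1231) ≈ 9.6532e-05
Gain = 20 log₁₀(9.6532e-05) ≈ -80.31 dB
∠H = (0°) − (84.29° + 75.96°) = -160.25°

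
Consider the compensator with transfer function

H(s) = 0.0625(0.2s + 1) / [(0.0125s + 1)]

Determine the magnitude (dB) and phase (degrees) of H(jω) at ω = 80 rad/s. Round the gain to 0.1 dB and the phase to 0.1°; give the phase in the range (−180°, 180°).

-3.0 dB, 41.4°

At ω = 80 rad/s:
zero (1 + j80·0.2) = 1 + j16 → |·| ≈ 16.031, ∠ ≈ 86.42°
pole (1 + j80·0.0125) = 1 + j1 → |·| ≈ 1.4142, ∠ ≈ 45.00°
|H| = 0.0625 · 16.031 / (1.4142) ≈ 0.70848
Gain = 20 log₁₀(0.70848) ≈ -2.99 dB
∠H = (86.42°) − (45.00°) = 41.42°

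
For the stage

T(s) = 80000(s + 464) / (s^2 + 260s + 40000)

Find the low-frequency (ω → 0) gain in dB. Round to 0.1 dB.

59.4 dB

T(0) = 80000·464 / 40000 = 928
20 log₁₀(928) ≈ 59.35 dB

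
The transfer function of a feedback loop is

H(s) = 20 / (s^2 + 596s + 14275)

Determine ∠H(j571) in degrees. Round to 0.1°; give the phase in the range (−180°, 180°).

-132.5°

Substitute s = j571:
Numerator: 20 = 20 + j0
Denominator: (j571)^2 + 596(j571) + 14275 = -311766 + j340316
|N| = √(20² + 0²) ≈ 20, ∠N ≈ 0.00°
|D| = √(311766² + 340316²) ≈ 4.6153e+05, ∠D ≈ 132.49°
∠H = 0.00° − 132.49° = -132.49°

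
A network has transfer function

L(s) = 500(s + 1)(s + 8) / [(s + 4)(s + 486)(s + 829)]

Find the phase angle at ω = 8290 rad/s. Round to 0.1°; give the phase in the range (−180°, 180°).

-81.0°

At s = jω = j8290:
zero (s+1): 1 + j8290 → |·| = √(1²+8290²) = √68724101 ≈ 8290, ∠ = arctan(8290/1) ≈ 89.99°
zero (s+8): 8 + j8290 → |·| = √(8²+8290²) = √68724164 ≈ 8290, ∠ = arctan(8290/8) ≈ 89.94°
pole (s+4): 4 + j8290 → |·| = √(4²+8290²) = √68724116 ≈ 8290, ∠ = arctan(8290/4) ≈ 89.97°
pole (s+486): 486 + j8290 → |·| = √(486²+8290²) = √68960296 ≈ 8304.2, ∠ = arctan(8290/486) ≈ 86.64°
pole (s+829): 829 + j8290 → |·| = √(829²+8290²) = √69411341 ≈ 8331.3, ∠ = arctan(8290/829) ≈ 84.29°
∠L = 179.93° − 260.90° = -80.97°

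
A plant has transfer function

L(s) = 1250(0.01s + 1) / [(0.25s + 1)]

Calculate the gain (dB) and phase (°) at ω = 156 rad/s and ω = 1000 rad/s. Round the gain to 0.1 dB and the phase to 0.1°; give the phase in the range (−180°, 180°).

ω = 156: 35.5 dB, -31.2°; ω = 1000: 34.0 dB, -5.5°

At ω = 156 rad/s:
zero (1 + j156·0.01) = 1 + j1.56 → |·| ≈ 1.853, ∠ ≈ 57.34°
pole (1 + j156·0.25) = 1 + j39 → |·| ≈ 39.013, ∠ ≈ 88.53°
|L| = 1250 · 1.853 / (39.013) ≈ 59.371
Gain = 20 log₁₀(59.371) ≈ 35.47 dB
∠L = (57.34°) − (88.53°) = -31.19°

At ω = 1000 rad/s:
zero (1 + j1000·0.01) = 1 + j10 → |·| ≈ 10.05, ∠ ≈ 84.29°
pole (1 + j1000·0.25) = 1 + j250 → |·| ≈ 250, ∠ ≈ 89.77°
|L| = 1250 · 10.05 / (250) ≈ 50.25
Gain = 20 log₁₀(50.25) ≈ 34.02 dB
∠L = (84.29°) − (89.77°) = -5.48°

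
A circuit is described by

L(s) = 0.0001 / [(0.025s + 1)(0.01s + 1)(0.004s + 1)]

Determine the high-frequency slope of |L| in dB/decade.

Each pole contributes −20 dB/decade at high frequency; each zero contributes +20 dB/decade.
Net: 0 zero(s) − 3 pole(s) → -60 dB/decade.

-60 dB/decade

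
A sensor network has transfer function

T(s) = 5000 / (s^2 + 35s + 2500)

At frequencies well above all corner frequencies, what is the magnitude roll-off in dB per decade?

-40 dB/decade

Each pole contributes −20 dB/decade at high frequency; each zero contributes +20 dB/decade.
Net: 0 zero(s) − 2 pole(s) → -40 dB/decade.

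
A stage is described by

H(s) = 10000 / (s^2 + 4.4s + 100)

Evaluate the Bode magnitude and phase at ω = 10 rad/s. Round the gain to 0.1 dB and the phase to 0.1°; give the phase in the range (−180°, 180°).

At s = jω = j10:
quadratic: (j10)² + 4.4·j10 + 100 = 0 + j44 → |·| ≈ 44, ∠ ≈ 90.00°
|H| = 10000 / 44 ≈ 227.27
Gain = 20 log₁₀(227.27) ≈ 47.13 dB
∠H = 0.00° − 90.00° = -90.00°

47.1 dB, -90.0°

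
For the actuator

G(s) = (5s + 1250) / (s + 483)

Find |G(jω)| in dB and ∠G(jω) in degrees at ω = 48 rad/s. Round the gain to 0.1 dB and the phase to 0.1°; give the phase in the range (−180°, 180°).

8.4 dB, 5.2°

Substitute s = j48:
Numerator: 5(j48) + 1250 = 1250 + j240
Denominator: (j48) + 483 = 483 + j48
|N| = √(1250² + 240²) ≈ 1272.8, ∠N ≈ 10.87°
|D| = √(483² + 48²) ≈ 485.38, ∠D ≈ 5.68°
|G| = 1272.8 / 485.38 ≈ 2.6223
Gain = 20 log₁₀(2.6223) ≈ 8.37 dB
∠G = 10.87° − 5.68° = 5.19°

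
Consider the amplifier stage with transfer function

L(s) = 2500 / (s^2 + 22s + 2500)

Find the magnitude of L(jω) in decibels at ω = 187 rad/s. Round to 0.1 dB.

At s = jω = j187:
quadratic: (j187)² + 22·j187 + 2500 = -32469 + j4114 → |·| ≈ 32729, ∠ ≈ 172.78°
|L| = 2500 / 32729 ≈ 0.076385
Gain = 20 log₁₀(0.076385) ≈ -22.34 dB

-22.3 dB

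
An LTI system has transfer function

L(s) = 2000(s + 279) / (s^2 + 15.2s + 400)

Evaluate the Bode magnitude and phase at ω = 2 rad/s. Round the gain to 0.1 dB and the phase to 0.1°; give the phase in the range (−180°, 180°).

63.0 dB, -4.0°

At s = jω = j2:
zero (s+279): 279 + j2 → |·| = √(279²+2²) = √77845 ≈ 279.01, ∠ = arctan(2/279) ≈ 0.41°
quadratic: (j2)² + 15.2·j2 + 400 = 396 + j30.4 → |·| ≈ 397.17, ∠ ≈ 4.39°
|L| = 2000 · 279.01 / 397.17 ≈ 1405
Gain = 20 log₁₀(1405) ≈ 62.95 dB
∠L = 0.41° − 4.39° = -3.98°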